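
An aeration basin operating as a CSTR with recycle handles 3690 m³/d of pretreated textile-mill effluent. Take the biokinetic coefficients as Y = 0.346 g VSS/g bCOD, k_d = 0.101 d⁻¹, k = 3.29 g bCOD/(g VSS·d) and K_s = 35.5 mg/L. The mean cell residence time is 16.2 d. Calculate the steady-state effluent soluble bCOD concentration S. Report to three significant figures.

S ≈ 5.92 mg/L

For a completely mixed reactor with recycle the Lawrence–McCarty relation gives S = K_s·(1 + k_d·θ_c) / [θ_c·(Y·k − k_d) − 1] = 35.5 × (1 + 0.101 × 16.2) / [16.2 × (0.346 × 3.29 − 0.101) − 1] = 93.59 / 15.80 = 5.921 mg/L.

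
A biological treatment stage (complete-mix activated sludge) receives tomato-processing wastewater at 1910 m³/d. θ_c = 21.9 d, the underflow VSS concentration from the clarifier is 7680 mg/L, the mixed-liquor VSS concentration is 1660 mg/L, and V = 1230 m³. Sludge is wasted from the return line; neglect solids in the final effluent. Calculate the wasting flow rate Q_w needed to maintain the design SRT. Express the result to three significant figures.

Wasting from the return line (neglecting effluent solids): Q_w = V·X / (θ_c·X_r) = 1230 × 1660 / (21.9 × 7680) = 12.14 m³/d.

Q_w ≈ 12.1 m³/d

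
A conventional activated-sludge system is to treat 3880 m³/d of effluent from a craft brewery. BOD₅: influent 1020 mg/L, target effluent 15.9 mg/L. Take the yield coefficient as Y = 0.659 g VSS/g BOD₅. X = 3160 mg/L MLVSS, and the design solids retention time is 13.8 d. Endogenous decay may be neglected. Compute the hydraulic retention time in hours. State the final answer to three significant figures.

V·X = Y·Q·ΔS·θ_c gives V = 0.659 × 3880 × (1020 − 15.9) × 13.8 / 3160 = 11212 m³.
τ = V/Q = 11212/3880 = 2.890 d, or 69.35 h.

τ ≈ 69.4 h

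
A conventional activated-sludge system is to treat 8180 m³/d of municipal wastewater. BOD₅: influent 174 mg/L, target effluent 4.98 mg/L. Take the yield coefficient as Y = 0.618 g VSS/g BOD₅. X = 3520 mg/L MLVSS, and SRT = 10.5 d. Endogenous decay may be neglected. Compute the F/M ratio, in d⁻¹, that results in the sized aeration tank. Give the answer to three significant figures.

V·X = Y·Q·ΔS·θ_c gives V = 0.618 × 8180 × (174 − 4.98) × 10.5 / 3520 = 2549 m³.
Food-to-microorganism ratio F/M = Q S₀ / (V X) = 8180 × 174 / (2549 × 3520) = 0.1586 d⁻¹.

F/M ≈ 0.159 d⁻¹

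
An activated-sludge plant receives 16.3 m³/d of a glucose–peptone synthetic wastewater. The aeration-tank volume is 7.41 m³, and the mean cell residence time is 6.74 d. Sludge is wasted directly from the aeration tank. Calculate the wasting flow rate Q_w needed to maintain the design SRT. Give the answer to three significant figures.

Q_w ≈ 1.10 m³/d

For wasting at MLVSS concentration, Q_w = V/θ_c = 7.410/6.74 = 1.099 m³/d.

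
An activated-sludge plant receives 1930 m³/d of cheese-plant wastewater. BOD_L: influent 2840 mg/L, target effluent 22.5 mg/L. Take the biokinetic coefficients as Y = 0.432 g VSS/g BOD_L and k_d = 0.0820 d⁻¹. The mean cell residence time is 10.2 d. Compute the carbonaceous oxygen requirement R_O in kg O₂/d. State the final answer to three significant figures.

Y_obs = Y / (1 + k_d θ_c) = 0.432 / (1 + 0.0820 × 10.2) = 0.432 / 1.836 = 0.2352.
Q·(S₀ − S) = 1930 × (2840 − 22.5) × 10⁻³ = 5438 kg/d removed.
Biomass synthesised: P_X = Y_obs × 5438 = 1279 kg VSS/d.
R_O = Q·ΔS − 1.42 P_X = 5438 − 1816 = 3621 kg O₂/d.

R_O ≈ 3620 kg O₂/d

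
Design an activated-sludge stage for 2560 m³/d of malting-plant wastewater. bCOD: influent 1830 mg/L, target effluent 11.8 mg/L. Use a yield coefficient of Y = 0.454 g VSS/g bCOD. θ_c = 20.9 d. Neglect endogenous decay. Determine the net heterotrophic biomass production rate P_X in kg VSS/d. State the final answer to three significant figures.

P_X ≈ 2110 kg VSS/d

With endogenous decay neglected, the observed yield equals the true yield: Y_obs = Y = 0.454 g VSS/g bCOD.
Substrate removed = Q·(S₀ − S) = 2560 m³/d × (1830 − 11.8) g/m³ = 4.65×10^6 g/d = 4655 kg/d.
Biomass produced: P_X = Y_obs·Q·ΔS = 0.4540 × 4655 ≈ 2113 kg VSS/d.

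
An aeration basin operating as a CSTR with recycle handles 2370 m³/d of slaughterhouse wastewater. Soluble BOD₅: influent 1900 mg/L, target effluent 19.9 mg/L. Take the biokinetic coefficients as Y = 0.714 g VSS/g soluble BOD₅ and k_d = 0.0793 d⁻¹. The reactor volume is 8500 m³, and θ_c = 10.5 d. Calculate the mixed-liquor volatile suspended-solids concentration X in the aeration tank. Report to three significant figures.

From V·X·(1 + k_d·θ_c) = Y·Q·(S₀ − S)·θ_c: X = 0.714 × 2370 × (1900 − 19.9) × 10.5 / [8500 × (1 + 0.0793 × 10.5)] = 2144 mg/L.

X ≈ 2140 mg/L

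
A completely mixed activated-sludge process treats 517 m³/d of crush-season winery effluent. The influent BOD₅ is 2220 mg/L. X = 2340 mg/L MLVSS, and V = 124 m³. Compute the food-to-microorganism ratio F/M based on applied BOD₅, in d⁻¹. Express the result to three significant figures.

F/M ≈ 3.96 d⁻¹

F/M = Q·S₀ / (V·X) = 517 × 2220 / (124.0 × 2340) = 3.956 g BOD₅·(g VSS·d)⁻¹.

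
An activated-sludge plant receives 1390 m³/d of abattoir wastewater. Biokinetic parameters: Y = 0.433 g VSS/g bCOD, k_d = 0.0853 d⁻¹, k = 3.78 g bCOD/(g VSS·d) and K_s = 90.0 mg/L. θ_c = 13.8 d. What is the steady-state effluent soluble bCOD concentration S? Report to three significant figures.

For a completely mixed reactor with recycle the Lawrence–McCarty relation gives S = K_s·(1 + k_d·θ_c) / [θ_c·(Y·k − k_d) − 1] = 90.0 × (1 + 0.0853 × 13.8) / [13.8 × (0.433 × 3.78 − 0.0853) − 1] = 195.9 / 20.41 = 9.600 mg/L.

S ≈ 9.60 mg/L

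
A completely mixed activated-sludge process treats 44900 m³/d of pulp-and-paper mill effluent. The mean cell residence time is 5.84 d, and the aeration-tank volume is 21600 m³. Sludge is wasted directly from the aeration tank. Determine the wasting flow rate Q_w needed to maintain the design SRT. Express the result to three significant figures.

Q_w ≈ 3700 m³/d

With mixed-liquor wasting, θ_c = V/Q_w, so Q_w = V/θ_c = 21600/5.84 = 3699 m³/d.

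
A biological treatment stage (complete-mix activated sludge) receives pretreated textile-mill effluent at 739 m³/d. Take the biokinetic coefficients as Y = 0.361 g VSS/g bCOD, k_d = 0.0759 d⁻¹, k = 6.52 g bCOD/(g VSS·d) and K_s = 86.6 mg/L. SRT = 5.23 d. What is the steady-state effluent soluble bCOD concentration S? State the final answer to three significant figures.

S ≈ 11.1 mg/L

Effluent substrate depends only on kinetics and SRT: S = K_s(1 + k_d θ_c) / [θ_c(Yk − k_d) − 1] = 86.6 × (1 + 0.0759 × 5.23) / [5.23 × (0.361 × 6.52 − 0.0759) − 1] = 121.0 / 10.91 = 11.09 mg/L.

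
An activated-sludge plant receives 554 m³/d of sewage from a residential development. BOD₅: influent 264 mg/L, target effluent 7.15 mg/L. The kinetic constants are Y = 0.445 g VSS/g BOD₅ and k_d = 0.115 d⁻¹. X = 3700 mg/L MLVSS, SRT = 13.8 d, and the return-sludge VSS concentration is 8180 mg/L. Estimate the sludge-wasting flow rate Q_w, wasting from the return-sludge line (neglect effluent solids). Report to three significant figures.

Steady-state biomass mass balance: V·X·(1 + k_d·θ_c) = Y·Q·(S₀ − S)·θ_c, so V = 0.445 × 554 × (264 − 7.15) × 13.8 / [3700 × (1 + 0.115 × 13.8)] = 8.74×10^5 / 9572 = 91.29 m³.
Wasting from the return line (neglecting effluent solids): Q_w = V·X / (θ_c·X_r) = 91.29 × 3700 / (13.8 × 8180) = 2.992 m³/d.

Q_w ≈ 2.99 m³/d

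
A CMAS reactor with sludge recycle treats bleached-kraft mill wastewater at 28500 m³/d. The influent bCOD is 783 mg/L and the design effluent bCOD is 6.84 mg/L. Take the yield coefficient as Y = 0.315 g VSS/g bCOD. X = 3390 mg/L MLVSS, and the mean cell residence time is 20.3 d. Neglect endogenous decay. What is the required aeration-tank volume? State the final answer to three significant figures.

V ≈ 41700 m³

V·X = Y·Q·ΔS·θ_c gives V = 0.315 × 28500 × (783 − 6.84) × 20.3 / 3390 = 41726 m³.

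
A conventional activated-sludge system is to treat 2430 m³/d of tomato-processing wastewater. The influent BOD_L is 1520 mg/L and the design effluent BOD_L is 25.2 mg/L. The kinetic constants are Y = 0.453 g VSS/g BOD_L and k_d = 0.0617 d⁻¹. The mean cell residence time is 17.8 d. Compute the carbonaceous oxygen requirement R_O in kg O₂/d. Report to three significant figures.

Observed yield with endogenous decay: Y_obs = Y / (1 + k_d·θ_c) = 0.453 / (1 + 0.0617 × 17.8) = 0.453 / 2.098 = 0.2159 g VSS/g BOD_L.
Q·(S₀ − S) = 2430 × (1520 − 25.2) × 10⁻³ = 3632 kg/d removed.
Net sludge production P_X = 0.2159 × 3632 = 784.2 kg VSS/d.
R_O = Q·(S₀ − S) − 1.42·P_X = 3632 − 1.42 × 784.2 = 2519 kg O₂/d.

R_O ≈ 2520 kg O₂/d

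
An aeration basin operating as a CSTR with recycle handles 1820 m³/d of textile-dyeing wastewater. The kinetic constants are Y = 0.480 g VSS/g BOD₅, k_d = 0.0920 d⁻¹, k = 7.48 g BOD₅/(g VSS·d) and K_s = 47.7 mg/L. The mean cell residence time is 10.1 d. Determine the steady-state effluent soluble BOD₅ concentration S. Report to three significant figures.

S ≈ 2.68 mg/L

Effluent substrate depends only on kinetics and SRT: S = K_s(1 + k_d θ_c) / [θ_c(Yk − k_d) − 1] = 47.7 × (1 + 0.0920 × 10.1) / [10.1 × (0.480 × 7.48 − 0.0920) − 1] = 92.02 / 34.33 = 2.680 mg/L.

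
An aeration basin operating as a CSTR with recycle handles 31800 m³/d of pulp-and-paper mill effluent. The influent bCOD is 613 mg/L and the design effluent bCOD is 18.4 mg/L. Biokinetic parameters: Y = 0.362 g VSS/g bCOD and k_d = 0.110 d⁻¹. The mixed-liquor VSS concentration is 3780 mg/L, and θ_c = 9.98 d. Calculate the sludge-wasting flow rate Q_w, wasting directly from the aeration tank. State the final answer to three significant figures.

Q_w ≈ 863 m³/d

From the SRT design equation V = Y Q (S₀−S) θ_c / [X (1 + k_d θ_c)] = 0.362 × 31800 × (613 − 18.4) × 9.98 / [3780 × (1 + 0.110 × 9.98)] = 6.83×10^7 / 7930 = 8615 m³.
Wasting from the aeration tank: Q_w = V / θ_c = 8615 / 9.98 = 863.2 m³/d.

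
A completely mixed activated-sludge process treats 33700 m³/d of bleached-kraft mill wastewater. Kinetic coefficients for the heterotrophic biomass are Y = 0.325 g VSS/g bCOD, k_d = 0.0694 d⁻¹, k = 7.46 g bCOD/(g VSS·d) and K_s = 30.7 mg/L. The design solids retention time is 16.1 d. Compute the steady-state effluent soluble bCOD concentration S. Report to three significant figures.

Effluent substrate depends only on kinetics and SRT: S = K_s(1 + k_d θ_c) / [θ_c(Yk − k_d) − 1] = 30.7 × (1 + 0.0694 × 16.1) / [16.1 × (0.325 × 7.46 − 0.0694) − 1] = 65.00 / 36.92 = 1.761 mg/L.

S ≈ 1.76 mg/L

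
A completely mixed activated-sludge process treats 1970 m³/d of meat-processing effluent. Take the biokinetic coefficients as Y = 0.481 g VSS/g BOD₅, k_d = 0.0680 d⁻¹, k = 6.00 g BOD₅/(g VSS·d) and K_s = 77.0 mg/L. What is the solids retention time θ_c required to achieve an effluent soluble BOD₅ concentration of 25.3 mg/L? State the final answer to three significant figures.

θ_c ≈ 1.55 d

From 1/θ_c = Y·k·S/(K_s + S) − k_d: Y·k·S/(K_s+S) = 0.481 × 6.00 × 25.3 / (77.0 + 25.3) = 0.7137 d⁻¹.
1/θ_c = 0.7137 − 0.0680 = 0.6457 d⁻¹, so θ_c = 1.549 d.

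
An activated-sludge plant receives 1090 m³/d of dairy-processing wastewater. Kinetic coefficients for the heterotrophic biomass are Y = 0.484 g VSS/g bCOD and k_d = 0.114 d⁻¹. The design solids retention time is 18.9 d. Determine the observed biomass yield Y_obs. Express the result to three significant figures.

Correct the yield for decay: Y_obs = Y/(1 + k_d θ_c) = 0.484 / (1 + 0.114 × 18.9) = 0.484 / 3.155 = 0.1534.

Y_obs ≈ 0.153 g VSS/g bCOD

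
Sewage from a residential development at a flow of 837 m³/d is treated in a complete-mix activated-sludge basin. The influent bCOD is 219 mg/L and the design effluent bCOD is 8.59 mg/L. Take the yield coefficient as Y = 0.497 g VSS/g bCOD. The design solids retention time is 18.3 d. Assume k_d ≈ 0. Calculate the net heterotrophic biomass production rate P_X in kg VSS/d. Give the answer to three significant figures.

P_X ≈ 87.5 kg VSS/d

With endogenous decay neglected, the observed yield equals the true yield: Y_obs = Y = 0.497 g VSS/g bCOD.
Mass of bCOD removed per day: Q(S₀ − S) = 837 × 210.4 g/m³ = 176.1 kg/d.
P_X = Y_obs · Q(S₀ − S) = 0.4970 × 176.1 = 87.53 kg VSS/d.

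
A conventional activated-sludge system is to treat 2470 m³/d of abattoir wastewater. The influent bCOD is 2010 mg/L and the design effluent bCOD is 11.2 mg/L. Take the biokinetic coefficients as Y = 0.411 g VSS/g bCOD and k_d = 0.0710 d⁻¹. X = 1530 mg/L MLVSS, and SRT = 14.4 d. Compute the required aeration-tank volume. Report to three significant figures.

Rearranging the biomass balance for a CMAS with decay, V = Y·Q·ΔS·θ_c / [X·(1+k_d θ_c)] = 0.411 × 2470 × (2010 − 11.2) × 14.4 / [1530 × (1 + 0.0710 × 14.4)] = 2.92×10^7 / 3094 = 9443 m³.

V ≈ 9440 m³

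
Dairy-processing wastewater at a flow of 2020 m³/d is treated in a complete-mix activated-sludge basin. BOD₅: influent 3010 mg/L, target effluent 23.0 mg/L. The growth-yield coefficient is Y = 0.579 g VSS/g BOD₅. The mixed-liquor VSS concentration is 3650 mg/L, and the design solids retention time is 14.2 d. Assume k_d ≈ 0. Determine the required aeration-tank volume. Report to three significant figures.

Biomass mass balance (decay neglected): V·X = Y·Q·(S₀ − S)·θ_c, so V = 0.579 × 2020 × (3010 − 23.0) × 14.2 / 3650 = 13591 m³.

V ≈ 13600 m³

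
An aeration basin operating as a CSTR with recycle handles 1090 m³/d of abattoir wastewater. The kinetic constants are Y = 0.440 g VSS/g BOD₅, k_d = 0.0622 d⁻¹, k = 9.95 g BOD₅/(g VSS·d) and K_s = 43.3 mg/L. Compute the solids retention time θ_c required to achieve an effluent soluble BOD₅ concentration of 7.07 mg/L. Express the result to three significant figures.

Specific growth rate at S = 7.07 mg/L: μ = YkS/(K_s+S) = 0.440·9.95·7.07/(43.3+7.07) = 0.6145 d⁻¹.
θ_c = 1/(μ − k_d) = 1/(0.6145 − 0.0622) = 1/0.5523 = 1.811 d.

θ_c ≈ 1.81 d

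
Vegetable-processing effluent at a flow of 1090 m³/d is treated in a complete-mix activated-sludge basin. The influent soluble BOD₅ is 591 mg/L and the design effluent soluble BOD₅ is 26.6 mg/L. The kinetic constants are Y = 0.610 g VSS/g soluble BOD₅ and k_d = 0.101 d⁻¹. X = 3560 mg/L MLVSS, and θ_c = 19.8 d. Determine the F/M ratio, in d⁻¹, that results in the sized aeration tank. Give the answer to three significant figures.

F/M ≈ 0.260 d⁻¹

Steady-state biomass mass balance: V·X·(1 + k_d·θ_c) = Y·Q·(S₀ − S)·θ_c, so V = 0.610 × 1090 × (591 − 26.6) × 19.8 / [3560 × (1 + 0.101 × 19.8)] = 7.43×10^6 / 10679 = 695.8 m³.
F/M = Q·S₀ / (V·X) = 1090 × 591 / (695.8 × 3560) = 0.2601 g soluble BOD₅·(g VSS·d)⁻¹.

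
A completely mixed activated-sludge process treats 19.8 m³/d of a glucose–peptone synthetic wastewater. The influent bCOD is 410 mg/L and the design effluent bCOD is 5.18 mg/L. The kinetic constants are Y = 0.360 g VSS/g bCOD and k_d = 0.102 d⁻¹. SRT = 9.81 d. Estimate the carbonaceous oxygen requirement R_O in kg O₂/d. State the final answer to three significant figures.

R_O ≈ 5.97 kg O₂/d

The observed yield is Y_obs = Y/(1 + k_d·θ_c) = 0.360 / (1 + 0.102 × 9.81) = 0.360 / 2.001 = 0.1799 g VSS per g bCOD removed.
Substrate removed = Q·(S₀ − S) = 19.8 m³/d × (410 − 5.18) g/m³ = 8.02×10^3 g/d = 8.015 kg/d.
Net sludge production P_X = 0.1799 × 8.015 = 1.442 kg VSS/d.
R_O = Q·(S₀ − S) − 1.42·P_X = 8.015 − 1.42 × 1.442 = 5.967 kg O₂/d.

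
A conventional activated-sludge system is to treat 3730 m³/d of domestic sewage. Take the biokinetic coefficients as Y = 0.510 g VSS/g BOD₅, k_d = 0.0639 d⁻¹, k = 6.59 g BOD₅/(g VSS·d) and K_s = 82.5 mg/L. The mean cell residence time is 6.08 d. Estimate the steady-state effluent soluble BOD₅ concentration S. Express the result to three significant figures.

Effluent substrate depends only on kinetics and SRT: S = K_s(1 + k_d θ_c) / [θ_c(Yk − k_d) − 1] = 82.5 × (1 + 0.0639 × 6.08) / [6.08 × (0.510 × 6.59 − 0.0639) − 1] = 114.6 / 19.05 = 6.015 mg/L.

S ≈ 6.01 mg/L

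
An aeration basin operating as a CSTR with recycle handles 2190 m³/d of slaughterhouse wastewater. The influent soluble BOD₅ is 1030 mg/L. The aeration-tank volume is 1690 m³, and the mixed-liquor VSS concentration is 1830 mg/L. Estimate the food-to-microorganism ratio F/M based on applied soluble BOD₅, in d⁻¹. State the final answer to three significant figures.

Food-to-microorganism ratio F/M = Q S₀ / (V X) = 2190 × 1030 / (1690 × 1830) = 0.7294 d⁻¹.

F/M ≈ 0.729 d⁻¹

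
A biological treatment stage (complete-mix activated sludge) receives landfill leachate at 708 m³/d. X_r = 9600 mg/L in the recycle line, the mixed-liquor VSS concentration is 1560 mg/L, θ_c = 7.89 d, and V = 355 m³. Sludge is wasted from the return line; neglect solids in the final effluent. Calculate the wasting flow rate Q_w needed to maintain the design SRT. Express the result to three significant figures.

Q_w = (V·X)/(θ_c X_r) = 355.0 × 1560 / (7.89 × 9600) = 7.311 m³/d.

Q_w ≈ 7.31 m³/d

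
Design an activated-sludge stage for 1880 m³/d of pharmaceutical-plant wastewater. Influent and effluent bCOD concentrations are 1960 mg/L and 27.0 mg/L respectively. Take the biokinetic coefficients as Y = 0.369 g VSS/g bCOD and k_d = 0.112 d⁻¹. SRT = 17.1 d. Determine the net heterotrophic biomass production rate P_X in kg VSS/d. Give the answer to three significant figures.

Correct the yield for decay: Y_obs = Y/(1 + k_d θ_c) = 0.369 / (1 + 0.112 × 17.1) = 0.369 / 2.915 = 0.1266.
Substrate removed = Q·(S₀ − S) = 1880 m³/d × (1960 − 27.0) g/m³ = 3.63×10^6 g/d = 3634 kg/d.
Biomass produced: P_X = Y_obs·Q·ΔS = 0.1266 × 3634 ≈ 460.0 kg VSS/d.

P_X ≈ 460 kg VSS/d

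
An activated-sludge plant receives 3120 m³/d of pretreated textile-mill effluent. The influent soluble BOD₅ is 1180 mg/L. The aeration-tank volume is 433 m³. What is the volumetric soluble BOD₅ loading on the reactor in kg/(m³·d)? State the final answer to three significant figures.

Volumetric loading L_v = Q·S₀ / V = 3120 × 1180 g/m³ / 433.0 m³ = 8503 g/(m³·d) = 8.503 kg soluble BOD₅/(m³·d).

L_v ≈ 8.50 kg soluble BOD₅/(m³·d)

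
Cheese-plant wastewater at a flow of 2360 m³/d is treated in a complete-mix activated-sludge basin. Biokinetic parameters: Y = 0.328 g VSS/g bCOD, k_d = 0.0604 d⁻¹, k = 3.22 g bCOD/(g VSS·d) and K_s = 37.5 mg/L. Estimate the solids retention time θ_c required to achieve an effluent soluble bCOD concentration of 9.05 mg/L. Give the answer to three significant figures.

θ_c ≈ 6.90 d

Specific growth rate at S = 9.05 mg/L: μ = YkS/(K_s+S) = 0.328·3.22·9.05/(37.5+9.05) = 0.2053 d⁻¹.
1/θ_c = 0.2053 − 0.0604 = 0.1449 d⁻¹, so θ_c = 6.900 d.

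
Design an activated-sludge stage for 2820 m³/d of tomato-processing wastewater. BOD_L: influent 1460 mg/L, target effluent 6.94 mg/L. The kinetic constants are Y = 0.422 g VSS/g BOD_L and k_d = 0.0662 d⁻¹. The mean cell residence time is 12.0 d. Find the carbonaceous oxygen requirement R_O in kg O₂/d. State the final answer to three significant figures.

R_O ≈ 2730 kg O₂/d

Observed yield with endogenous decay: Y_obs = Y / (1 + k_d·θ_c) = 0.422 / (1 + 0.0662 × 12.0) = 0.422 / 1.794 = 0.2352 g VSS/g BOD_L.
Q·(S₀ − S) = 2820 × (1460 − 6.94) × 10⁻³ = 4098 kg/d removed.
Biomass synthesised: P_X = Y_obs × 4098 = 963.7 kg VSS/d.
R_O = Q·ΔS − 1.42 P_X = 4098 − 1368 = 2729 kg O₂/d.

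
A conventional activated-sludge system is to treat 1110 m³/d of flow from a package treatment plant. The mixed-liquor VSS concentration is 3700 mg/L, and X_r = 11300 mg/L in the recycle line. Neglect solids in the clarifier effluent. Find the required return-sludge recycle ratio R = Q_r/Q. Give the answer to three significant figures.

R ≈ 0.487

Solids balance on the clarifier gives (1+R)X = R·X_r, so R = X/(X_r − X) = 3700 / (11300 − 3700) = 0.4868.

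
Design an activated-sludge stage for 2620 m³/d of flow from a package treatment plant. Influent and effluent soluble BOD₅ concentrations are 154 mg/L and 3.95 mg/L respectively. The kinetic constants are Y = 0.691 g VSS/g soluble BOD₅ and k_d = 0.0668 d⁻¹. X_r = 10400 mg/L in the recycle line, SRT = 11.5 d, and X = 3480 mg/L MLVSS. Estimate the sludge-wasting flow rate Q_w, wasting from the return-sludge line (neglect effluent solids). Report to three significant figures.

Q_w ≈ 14.8 m³/d

From the SRT design equation V = Y Q (S₀−S) θ_c / [X (1 + k_d θ_c)] = 0.691 × 2620 × (154 − 3.95) × 11.5 / [3480 × (1 + 0.0668 × 11.5)] = 3.12×10^6 / 6153 = 507.7 m³.
θ_c = V·X/(Q_w·X_r) when wasting from the recycle, so Q_w = V·X/(θ_c·X_r) = 507.7 × 3480 / (11.5 × 10400) = 14.77 m³/d.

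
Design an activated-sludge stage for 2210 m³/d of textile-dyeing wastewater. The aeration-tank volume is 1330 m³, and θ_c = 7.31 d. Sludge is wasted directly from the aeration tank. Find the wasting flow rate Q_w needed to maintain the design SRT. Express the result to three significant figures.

Wasting from the aeration tank: Q_w = V / θ_c = 1330 / 7.31 = 181.9 m³/d.

Q_w ≈ 182 m³/d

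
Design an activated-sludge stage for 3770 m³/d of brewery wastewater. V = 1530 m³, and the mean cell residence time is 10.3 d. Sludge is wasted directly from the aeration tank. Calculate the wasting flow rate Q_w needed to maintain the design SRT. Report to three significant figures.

Q_w ≈ 149 m³/d

For wasting at MLVSS concentration, Q_w = V/θ_c = 1530/10.3 = 148.5 m³/d.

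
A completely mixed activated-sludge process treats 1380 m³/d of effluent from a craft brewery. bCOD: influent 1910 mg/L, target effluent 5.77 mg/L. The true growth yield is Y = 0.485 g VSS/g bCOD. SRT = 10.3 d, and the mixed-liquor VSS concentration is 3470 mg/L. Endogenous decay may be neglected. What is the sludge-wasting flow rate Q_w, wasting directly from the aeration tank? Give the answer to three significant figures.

Q_w ≈ 367 m³/d

Biomass mass balance (decay neglected): V·X = Y·Q·(S₀ − S)·θ_c, so V = 0.485 × 1380 × (1910 − 5.77) × 10.3 / 3470 = 3783 m³.
Wasting from the aeration tank: Q_w = V / θ_c = 3783 / 10.3 = 367.3 m³/d.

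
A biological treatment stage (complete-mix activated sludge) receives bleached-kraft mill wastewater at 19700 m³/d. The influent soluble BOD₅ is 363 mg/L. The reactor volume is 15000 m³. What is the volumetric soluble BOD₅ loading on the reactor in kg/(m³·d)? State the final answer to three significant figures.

L_v ≈ 0.477 kg soluble BOD₅/(m³·d)

Applied soluble BOD₅ load per unit volume = Q·S₀/V = (19700 × 363/1000)/15000 = 0.4767 kg soluble BOD₅·m⁻³·d⁻¹.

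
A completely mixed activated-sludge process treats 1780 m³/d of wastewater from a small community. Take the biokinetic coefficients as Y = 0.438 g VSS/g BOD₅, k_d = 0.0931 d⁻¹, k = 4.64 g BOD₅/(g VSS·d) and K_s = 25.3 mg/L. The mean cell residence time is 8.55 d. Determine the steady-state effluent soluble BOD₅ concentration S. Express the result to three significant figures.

Effluent substrate depends only on kinetics and SRT: S = K_s(1 + k_d θ_c) / [θ_c(Yk − k_d) − 1] = 25.3 × (1 + 0.0931 × 8.55) / [8.55 × (0.438 × 4.64 − 0.0931) − 1] = 45.44 / 15.58 = 2.916 mg/L.

S ≈ 2.92 mg/L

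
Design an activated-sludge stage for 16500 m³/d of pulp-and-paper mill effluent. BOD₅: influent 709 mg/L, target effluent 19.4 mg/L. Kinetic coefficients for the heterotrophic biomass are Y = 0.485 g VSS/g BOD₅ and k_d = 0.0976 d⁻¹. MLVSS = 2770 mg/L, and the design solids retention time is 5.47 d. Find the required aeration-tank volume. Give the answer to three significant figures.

V ≈ 7100 m³

Rearranging the biomass balance for a CMAS with decay, V = Y·Q·ΔS·θ_c / [X·(1+k_d θ_c)] = 0.485 × 16500 × (709 − 19.4) × 5.47 / [2770 × (1 + 0.0976 × 5.47)] = 3.02×10^7 / 4249 = 7105 m³.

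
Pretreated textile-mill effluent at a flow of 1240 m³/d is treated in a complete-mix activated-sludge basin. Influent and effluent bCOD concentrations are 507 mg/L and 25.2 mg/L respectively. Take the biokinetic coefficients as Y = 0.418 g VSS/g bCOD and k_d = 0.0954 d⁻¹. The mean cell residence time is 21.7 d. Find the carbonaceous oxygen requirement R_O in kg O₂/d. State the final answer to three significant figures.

Correct the yield for decay: Y_obs = Y/(1 + k_d θ_c) = 0.418 / (1 + 0.0954 × 21.7) = 0.418 / 3.070 = 0.1361.
Q·(S₀ − S) = 1240 × (507 − 25.2) × 10⁻³ = 597.4 kg/d removed.
Net sludge production P_X = 0.1361 × 597.4 = 81.34 kg VSS/d.
R_O = Q·ΔS − 1.42 P_X = 597.4 − 115.5 = 481.9 kg O₂/d.

R_O ≈ 482 kg O₂/d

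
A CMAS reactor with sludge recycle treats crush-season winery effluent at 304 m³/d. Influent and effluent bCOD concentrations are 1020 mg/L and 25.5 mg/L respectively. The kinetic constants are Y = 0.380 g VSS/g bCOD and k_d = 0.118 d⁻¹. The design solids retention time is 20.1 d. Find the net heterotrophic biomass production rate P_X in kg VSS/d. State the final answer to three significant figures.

Correct the yield for decay: Y_obs = Y/(1 + k_d θ_c) = 0.380 / (1 + 0.118 × 20.1) = 0.380 / 3.372 = 0.1127.
Substrate removed = Q·(S₀ − S) = 304 m³/d × (1020 − 25.5) g/m³ = 3.02×10^5 g/d = 302.3 kg/d.
P_X = Y_obs · Q(S₀ − S) = 0.1127 × 302.3 = 34.07 kg VSS/d.

P_X ≈ 34.1 kg VSS/d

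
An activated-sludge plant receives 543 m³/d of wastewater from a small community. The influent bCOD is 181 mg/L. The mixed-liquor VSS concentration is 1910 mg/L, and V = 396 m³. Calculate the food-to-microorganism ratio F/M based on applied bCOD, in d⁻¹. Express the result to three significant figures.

F/M ≈ 0.130 d⁻¹

F/M = Q·S₀ / (V·X) = 543 × 181 / (396.0 × 1910) = 0.1299 g bCOD·(g VSS·d)⁻¹.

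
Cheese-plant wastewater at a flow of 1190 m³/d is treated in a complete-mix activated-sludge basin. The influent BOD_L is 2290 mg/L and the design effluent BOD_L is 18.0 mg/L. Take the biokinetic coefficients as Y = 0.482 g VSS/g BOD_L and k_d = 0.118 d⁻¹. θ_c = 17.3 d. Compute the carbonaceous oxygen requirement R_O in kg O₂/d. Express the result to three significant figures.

Observed yield with endogenous decay: Y_obs = Y / (1 + k_d·θ_c) = 0.482 / (1 + 0.118 × 17.3) = 0.482 / 3.041 = 0.1585 g VSS/g BOD_L.
Mass of BOD_L removed per day: Q(S₀ − S) = 1190 × 2272 g/m³ = 2704 kg/d.
P_X = Y_obs·Q·(S₀ − S) = 0.1585 × 2704 = 428.5 kg VSS/d.
Carbonaceous O₂ demand = substrate oxidised − cell-mass equivalent = 2704 − 1.42 × 428.5 = 2095 kg O₂/d.

R_O ≈ 2100 kg O₂/d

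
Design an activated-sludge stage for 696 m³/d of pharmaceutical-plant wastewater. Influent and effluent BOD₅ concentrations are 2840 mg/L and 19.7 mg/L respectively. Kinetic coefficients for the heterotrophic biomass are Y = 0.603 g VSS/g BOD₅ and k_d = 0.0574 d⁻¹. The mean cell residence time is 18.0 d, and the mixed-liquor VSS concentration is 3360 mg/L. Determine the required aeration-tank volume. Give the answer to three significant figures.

V ≈ 3120 m³

Steady-state biomass mass balance: V·X·(1 + k_d·θ_c) = Y·Q·(S₀ − S)·θ_c, so V = 0.603 × 696 × (2840 − 19.7) × 18.0 / [3360 × (1 + 0.0574 × 18.0)] = 2.13×10^7 / 6832 = 3119 m³.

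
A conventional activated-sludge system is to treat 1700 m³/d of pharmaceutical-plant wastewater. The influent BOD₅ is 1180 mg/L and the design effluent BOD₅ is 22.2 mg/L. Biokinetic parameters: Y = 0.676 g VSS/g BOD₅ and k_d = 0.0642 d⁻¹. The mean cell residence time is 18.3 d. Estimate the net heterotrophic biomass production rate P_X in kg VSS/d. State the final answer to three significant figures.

P_X ≈ 612 kg VSS/d

Correct the yield for decay: Y_obs = Y/(1 + k_d θ_c) = 0.676 / (1 + 0.0642 × 18.3) = 0.676 / 2.175 = 0.3108.
Mass of BOD₅ removed per day: Q(S₀ − S) = 1700 × 1158 g/m³ = 1968 kg/d.
Net biomass production P_X = Y_obs × Q·(S₀ − S) = 0.3108 × 1968 = 611.8 kg VSS/d.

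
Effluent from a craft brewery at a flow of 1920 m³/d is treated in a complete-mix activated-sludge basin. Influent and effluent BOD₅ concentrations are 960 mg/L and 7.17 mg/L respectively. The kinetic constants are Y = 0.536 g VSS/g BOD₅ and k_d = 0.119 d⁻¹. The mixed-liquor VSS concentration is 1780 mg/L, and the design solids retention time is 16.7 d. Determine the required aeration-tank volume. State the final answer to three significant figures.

V ≈ 3080 m³

Rearranging the biomass balance for a CMAS with decay, V = Y·Q·ΔS·θ_c / [X·(1+k_d θ_c)] = 0.536 × 1920 × (960 − 7.17) × 16.7 / [1780 × (1 + 0.119 × 16.7)] = 1.64×10^7 / 5317 = 3080 m³.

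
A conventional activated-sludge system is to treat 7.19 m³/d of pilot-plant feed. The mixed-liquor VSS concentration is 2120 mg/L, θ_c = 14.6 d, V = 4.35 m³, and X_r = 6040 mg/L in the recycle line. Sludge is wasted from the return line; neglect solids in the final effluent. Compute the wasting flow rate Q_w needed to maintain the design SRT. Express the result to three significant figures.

Q_w ≈ 0.105 m³/d

Q_w = (V·X)/(θ_c X_r) = 4.350 × 2120 / (14.6 × 6040) = 0.1046 m³/d.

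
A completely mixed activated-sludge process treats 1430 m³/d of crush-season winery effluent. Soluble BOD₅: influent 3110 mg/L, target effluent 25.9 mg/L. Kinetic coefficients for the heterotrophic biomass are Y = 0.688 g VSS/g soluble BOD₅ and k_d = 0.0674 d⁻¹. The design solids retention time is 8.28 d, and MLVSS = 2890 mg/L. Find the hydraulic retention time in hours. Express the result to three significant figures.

τ ≈ 93.6 h

Steady-state biomass mass balance: V·X·(1 + k_d·θ_c) = Y·Q·(S₀ − S)·θ_c, so V = 0.688 × 1430 × (3110 − 25.9) × 8.28 / [2890 × (1 + 0.0674 × 8.28)] = 2.51×10^7 / 4503 = 5580 m³.
τ = V/Q = 5580/1430 = 3.902 d, or 93.64 h.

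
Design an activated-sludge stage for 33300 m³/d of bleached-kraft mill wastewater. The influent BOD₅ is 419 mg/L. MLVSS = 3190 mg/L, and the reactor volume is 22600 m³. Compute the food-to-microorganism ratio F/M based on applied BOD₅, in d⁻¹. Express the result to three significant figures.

F/M = Q·S₀ / (V·X) = 33300 × 419 / (22600 × 3190) = 0.1935 g BOD₅·(g VSS·d)⁻¹.

F/M ≈ 0.194 d⁻¹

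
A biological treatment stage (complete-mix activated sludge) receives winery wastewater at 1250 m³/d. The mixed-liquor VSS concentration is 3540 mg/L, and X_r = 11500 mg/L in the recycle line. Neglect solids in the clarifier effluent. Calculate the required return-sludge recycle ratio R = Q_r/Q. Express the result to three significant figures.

R ≈ 0.445

R = Q_r/Q = X/(X_r − X) = 3540 / (11500 − 3540) = 0.4447.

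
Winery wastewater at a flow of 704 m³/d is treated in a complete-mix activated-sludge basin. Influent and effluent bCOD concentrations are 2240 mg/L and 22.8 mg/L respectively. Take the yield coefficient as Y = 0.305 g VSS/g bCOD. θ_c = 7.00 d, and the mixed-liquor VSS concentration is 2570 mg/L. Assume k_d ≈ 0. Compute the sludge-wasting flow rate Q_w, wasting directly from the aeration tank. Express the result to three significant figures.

Q_w ≈ 185 m³/d

V·X = Y·Q·ΔS·θ_c gives V = 0.305 × 704 × (2240 − 22.8) × 7.00 / 2570 = 1297 m³.
Wasting from the aeration tank: Q_w = V / θ_c = 1297 / 7.00 = 185.2 m³/d.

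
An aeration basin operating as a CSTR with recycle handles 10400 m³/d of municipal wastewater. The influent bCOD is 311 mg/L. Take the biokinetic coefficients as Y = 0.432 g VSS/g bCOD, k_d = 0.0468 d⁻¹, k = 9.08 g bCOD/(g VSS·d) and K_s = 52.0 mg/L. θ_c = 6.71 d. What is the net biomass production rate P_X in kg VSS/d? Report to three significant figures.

For a completely mixed reactor with recycle the Lawrence–McCarty relation gives S = K_s·(1 + k_d·θ_c) / [θ_c·(Y·k − k_d) − 1] = 52.0 × (1 + 0.0468 × 6.71) / [6.71 × (0.432 × 9.08 − 0.0468) − 1] = 68.33 / 25.01 = 2.732 mg/L.
Correct the yield for decay: Y_obs = Y/(1 + k_d θ_c) = 0.432 / (1 + 0.0468 × 6.71) = 0.432 / 1.314 = 0.3288.
Substrate removed = Q·(S₀ − S) = 10400 m³/d × (311 − 2.73) g/m³ = 3.21×10^6 g/d = 3206 kg/d.
P_X = Y_obs · Q(S₀ − S) = 0.3288 × 3206 = 1054 kg VSS/d.

P_X ≈ 1050 kg VSS/d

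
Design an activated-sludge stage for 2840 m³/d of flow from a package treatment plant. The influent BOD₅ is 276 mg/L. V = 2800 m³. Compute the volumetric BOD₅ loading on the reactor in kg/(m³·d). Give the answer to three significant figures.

Volumetric loading L_v = Q·S₀ / V = 2840 × 276 g/m³ / 2800 m³ = 279.9 g/(m³·d) = 0.2799 kg BOD₅/(m³·d).

L_v ≈ 0.280 kg BOD₅/(m³·d)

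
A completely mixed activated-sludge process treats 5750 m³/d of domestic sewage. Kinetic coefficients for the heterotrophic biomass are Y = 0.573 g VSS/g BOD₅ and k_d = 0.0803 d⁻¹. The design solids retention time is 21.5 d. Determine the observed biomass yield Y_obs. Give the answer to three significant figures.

Correct the yield for decay: Y_obs = Y/(1 + k_d θ_c) = 0.573 / (1 + 0.0803 × 21.5) = 0.573 / 2.726 = 0.2102.

Y_obs ≈ 0.210 g VSS/g BOD₅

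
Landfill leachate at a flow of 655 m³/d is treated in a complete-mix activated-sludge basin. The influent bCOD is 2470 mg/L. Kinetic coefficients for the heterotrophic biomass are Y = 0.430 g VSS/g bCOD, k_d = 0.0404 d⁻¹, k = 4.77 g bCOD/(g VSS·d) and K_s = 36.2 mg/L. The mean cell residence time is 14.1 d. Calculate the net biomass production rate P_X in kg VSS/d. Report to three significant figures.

P_X ≈ 443 kg VSS/d

From the Monod/SRT balance for a CMAS, S = K_s·(1+k_d θ_c)/[θ_c·(Y k − k_d) − 1] = 36.2 × (1 + 0.0404 × 14.1) / [14.1 × (0.430 × 4.77 − 0.0404) − 1] = 56.82 / 27.35 = 2.077 mg/L.
Y_obs = Y / (1 + k_d θ_c) = 0.430 / (1 + 0.0404 × 14.1) = 0.430 / 1.570 = 0.2739.
ΔS = 2470 − 2.08 = 2468 mg/L, so the substrate removal rate is 655 × 2468/1000 = 1616 kg bCOD/d.
P_X = Y_obs · Q(S₀ − S) = 0.2739 × 1616 = 442.8 kg VSS/d.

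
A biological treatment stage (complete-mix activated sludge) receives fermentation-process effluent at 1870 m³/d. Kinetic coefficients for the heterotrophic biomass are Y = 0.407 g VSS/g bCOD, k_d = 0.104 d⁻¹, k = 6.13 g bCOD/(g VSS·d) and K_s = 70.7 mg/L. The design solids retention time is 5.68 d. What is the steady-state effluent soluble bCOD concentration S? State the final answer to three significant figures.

S ≈ 8.94 mg/L

Effluent substrate depends only on kinetics and SRT: S = K_s(1 + k_d θ_c) / [θ_c(Yk − k_d) − 1] = 70.7 × (1 + 0.104 × 5.68) / [5.68 × (0.407 × 6.13 − 0.104) − 1] = 112.5 / 12.58 = 8.940 mg/L.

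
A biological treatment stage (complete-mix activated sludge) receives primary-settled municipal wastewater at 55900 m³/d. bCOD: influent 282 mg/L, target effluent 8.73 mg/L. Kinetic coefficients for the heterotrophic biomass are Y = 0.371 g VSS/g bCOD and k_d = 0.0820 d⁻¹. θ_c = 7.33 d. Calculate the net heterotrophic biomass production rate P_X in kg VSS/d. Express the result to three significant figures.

P_X ≈ 3540 kg VSS/d

Y_obs = Y / (1 + k_d θ_c) = 0.371 / (1 + 0.0820 × 7.33) = 0.371 / 1.601 = 0.2317.
Q·(S₀ − S) = 55900 × (282 − 8.73) × 10⁻³ = 15276 kg/d removed.
Net biomass production P_X = Y_obs × Q·(S₀ − S) = 0.2317 × 15276 = 3540 kg VSS/d.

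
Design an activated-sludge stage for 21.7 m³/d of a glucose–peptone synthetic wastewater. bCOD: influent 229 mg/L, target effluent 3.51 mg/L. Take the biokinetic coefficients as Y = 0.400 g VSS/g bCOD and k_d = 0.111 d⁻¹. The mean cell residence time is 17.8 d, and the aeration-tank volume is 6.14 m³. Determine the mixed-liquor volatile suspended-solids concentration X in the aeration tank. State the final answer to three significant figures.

X ≈ 1910 mg/L

X = Y·Q·ΔS·θ_c / [V·(1 + k_d θ_c)] = 0.400 × 21.7 × (229 − 3.51) × 17.8 / [6.14 × (1 + 0.111 × 17.8)] = 1907 mg/L.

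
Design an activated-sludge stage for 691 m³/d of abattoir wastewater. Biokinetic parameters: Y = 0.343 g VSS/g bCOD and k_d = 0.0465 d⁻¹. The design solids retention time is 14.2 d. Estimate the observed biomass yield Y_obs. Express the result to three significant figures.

Y_obs ≈ 0.207 g VSS/g bCOD

Correct the yield for decay: Y_obs = Y/(1 + k_d θ_c) = 0.343 / (1 + 0.0465 × 14.2) = 0.343 / 1.660 = 0.2066.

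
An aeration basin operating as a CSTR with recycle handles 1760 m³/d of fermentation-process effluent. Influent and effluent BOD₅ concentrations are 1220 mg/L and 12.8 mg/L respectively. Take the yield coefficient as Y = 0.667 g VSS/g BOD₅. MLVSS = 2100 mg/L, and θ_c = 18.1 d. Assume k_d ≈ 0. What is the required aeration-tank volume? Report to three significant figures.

Biomass mass balance (decay neglected): V·X = Y·Q·(S₀ − S)·θ_c, so V = 0.667 × 1760 × (1220 − 12.8) × 18.1 / 2100 = 12215 m³.

V ≈ 12200 m³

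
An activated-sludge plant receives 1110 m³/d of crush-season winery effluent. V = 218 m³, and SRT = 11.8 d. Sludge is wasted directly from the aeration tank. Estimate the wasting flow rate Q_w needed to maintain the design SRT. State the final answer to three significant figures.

Q_w ≈ 18.5 m³/d

With mixed-liquor wasting, θ_c = V/Q_w, so Q_w = V/θ_c = 218.0/11.8 = 18.47 m³/d.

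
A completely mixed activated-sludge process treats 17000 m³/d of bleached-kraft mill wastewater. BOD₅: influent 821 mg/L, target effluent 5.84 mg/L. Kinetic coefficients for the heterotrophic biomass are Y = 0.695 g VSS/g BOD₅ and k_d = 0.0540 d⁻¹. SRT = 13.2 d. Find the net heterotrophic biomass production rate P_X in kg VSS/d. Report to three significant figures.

P_X ≈ 5620 kg VSS/d

Y_obs = Y / (1 + k_d θ_c) = 0.695 / (1 + 0.0540 × 13.2) = 0.695 / 1.713 = 0.4058.
Mass of BOD₅ removed per day: Q(S₀ − S) = 17000 × 815.2 g/m³ = 13858 kg/d.
Biomass produced: P_X = Y_obs·Q·ΔS = 0.4058 × 13858 ≈ 5623 kg VSS/d.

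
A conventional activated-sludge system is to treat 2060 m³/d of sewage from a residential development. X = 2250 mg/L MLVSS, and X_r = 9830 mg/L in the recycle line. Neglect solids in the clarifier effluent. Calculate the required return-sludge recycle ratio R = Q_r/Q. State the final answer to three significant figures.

R = Q_r/Q = X/(X_r − X) = 2250 / (9830 − 2250) = 0.2968.

R ≈ 0.297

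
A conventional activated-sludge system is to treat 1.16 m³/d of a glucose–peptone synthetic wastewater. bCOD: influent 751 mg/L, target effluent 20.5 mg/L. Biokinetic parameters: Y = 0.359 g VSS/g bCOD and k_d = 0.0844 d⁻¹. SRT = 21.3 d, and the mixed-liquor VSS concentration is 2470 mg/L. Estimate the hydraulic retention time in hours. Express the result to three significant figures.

τ ≈ 19.4 h

Rearranging the biomass balance for a CMAS with decay, V = Y·Q·ΔS·θ_c / [X·(1+k_d θ_c)] = 0.359 × 1.16 × (751 − 20.5) × 21.3 / [2470 × (1 + 0.0844 × 21.3)] = 6.48×10^3 / 6910 = 0.9377 m³.
τ = V/Q = 0.9377/1.16 = 0.8083 d, or 19.40 h.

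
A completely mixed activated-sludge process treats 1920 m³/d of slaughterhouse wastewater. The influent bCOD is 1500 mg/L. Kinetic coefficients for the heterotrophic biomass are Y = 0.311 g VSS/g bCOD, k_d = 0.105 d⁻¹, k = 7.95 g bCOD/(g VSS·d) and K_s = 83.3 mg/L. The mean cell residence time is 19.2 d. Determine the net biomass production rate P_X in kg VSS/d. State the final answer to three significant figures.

From the Monod/SRT balance for a CMAS, S = K_s·(1+k_d θ_c)/[θ_c·(Y k − k_d) − 1] = 83.3 × (1 + 0.105 × 19.2) / [19.2 × (0.311 × 7.95 − 0.105) − 1] = 251.2 / 44.46 = 5.651 mg/L.
Observed yield with endogenous decay: Y_obs = Y / (1 + k_d·θ_c) = 0.311 / (1 + 0.105 × 19.2) = 0.311 / 3.016 = 0.1031 g VSS/g bCOD.
Mass of bCOD removed per day: Q(S₀ − S) = 1920 × 1494 g/m³ = 2869 kg/d.
Net biomass production P_X = Y_obs × Q·(S₀ − S) = 0.1031 × 2869 = 295.9 kg VSS/d.

P_X ≈ 296 kg VSS/d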